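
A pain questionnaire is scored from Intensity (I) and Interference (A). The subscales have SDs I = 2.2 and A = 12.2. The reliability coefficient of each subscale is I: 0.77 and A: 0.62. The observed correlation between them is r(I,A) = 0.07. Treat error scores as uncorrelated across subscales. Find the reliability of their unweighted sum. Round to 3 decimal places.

0.634

Var(I+A) = 2.2² + 12.2² + 2·[2.2·12.2·0.07] = 153.68 + 3.7576 = 157.438.
Under uncorrelated errors the observed covariances equal the true-score covariances, so only the own-variance terms attenuate.
True-score variance = [2.2²·0.77 + 12.2²·0.62] + 3.7576 = 96.0076 + 3.7576 = 99.7652.
Reliability = 99.7652 / 157.438 = 0.634.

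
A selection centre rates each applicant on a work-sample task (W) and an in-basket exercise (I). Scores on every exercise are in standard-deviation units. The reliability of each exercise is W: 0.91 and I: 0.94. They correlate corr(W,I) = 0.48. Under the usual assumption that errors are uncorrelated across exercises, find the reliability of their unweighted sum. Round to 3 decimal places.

0.949

Var(W+I) = 2 + 2·[0.48] = 2 + 0.96 = 2.96.
With uncorrelated errors the cross-covariances are all true-score covariance, so they carry over unchanged; only the diagonal terms shrink to ρᵢσᵢ².
True-score variance = [0.91 + 0.94] + 0.96 = 1.85 + 0.96 = 2.81.
Reliability = 2.81 / 2.96 = 0.949.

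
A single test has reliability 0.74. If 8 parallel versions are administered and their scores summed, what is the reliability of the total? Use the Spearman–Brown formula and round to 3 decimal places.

ρ_k = kρ / (1 + (k−1)ρ) = 8·0.74 / (1 + 7·0.74) = 5.920 / 6.180 = 0.958.

0.958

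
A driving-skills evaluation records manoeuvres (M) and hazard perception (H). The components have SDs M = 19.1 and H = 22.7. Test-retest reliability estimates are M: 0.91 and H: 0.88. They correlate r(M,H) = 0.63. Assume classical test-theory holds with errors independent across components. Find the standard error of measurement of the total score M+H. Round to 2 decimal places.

Var(total) = 880.1 + 546.298 = 1426.4.
True-score variance = 785.432 + 546.298 = 1331.73, so reliability = 0.9336.
Error variance = 1426.4 − 1331.73 = 94.6677; SEM = √94.6677 = 9.73.

9.73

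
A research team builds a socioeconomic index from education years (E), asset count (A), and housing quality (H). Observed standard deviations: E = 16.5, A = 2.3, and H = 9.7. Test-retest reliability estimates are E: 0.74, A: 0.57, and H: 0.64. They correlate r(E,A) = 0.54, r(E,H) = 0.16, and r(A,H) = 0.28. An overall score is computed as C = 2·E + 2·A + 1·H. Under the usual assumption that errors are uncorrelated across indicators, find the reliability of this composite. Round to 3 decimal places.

0.782

Var(C) = 2²·16.5² + 2²·2.3² + 9.7² + 2·[4·16.5·2.3·0.54 + 2·16.5·9.7·0.16 + 2·2.3·9.7·0.28] = 1204.25 + 291.363 = 1495.61.
Under uncorrelated errors the observed covariances equal the true-score covariances, so only the own-variance terms attenuate.
True-score variance = [2²·16.5²·0.74 + 2²·2.3²·0.57 + 9.7²·0.64] + 291.363 = 878.139 + 291.363 = 1169.5.
Reliability = 1169.5 / 1495.61 = 0.782.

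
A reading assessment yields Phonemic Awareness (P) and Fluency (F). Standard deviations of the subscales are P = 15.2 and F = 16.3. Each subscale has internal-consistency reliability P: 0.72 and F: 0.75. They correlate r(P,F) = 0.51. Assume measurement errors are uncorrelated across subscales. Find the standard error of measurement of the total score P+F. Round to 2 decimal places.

11.45

Var(total) = 496.73 + 252.715 = 749.445.
True-score variance = 365.616 + 252.715 = 618.332, so reliability = 0.8251.
Error variance = 749.445 − 618.332 = 131.114; SEM = √131.114 = 11.45.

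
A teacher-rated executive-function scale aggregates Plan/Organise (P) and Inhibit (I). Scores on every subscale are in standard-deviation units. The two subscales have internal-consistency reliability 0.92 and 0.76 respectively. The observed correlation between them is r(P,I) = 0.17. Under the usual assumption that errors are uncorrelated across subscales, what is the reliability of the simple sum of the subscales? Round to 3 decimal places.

0.863

Var(P+I) = 2 + 2·[0.17] = 2 + 0.34 = 2.34.
With uncorrelated errors the cross-covariances are all true-score covariance, so they carry over unchanged; only the diagonal terms shrink to ρᵢσᵢ².
True-score variance = [0.92 + 0.76] + 0.34 = 1.68 + 0.34 = 2.02.
Reliability = 2.02 / 2.34 = 0.863.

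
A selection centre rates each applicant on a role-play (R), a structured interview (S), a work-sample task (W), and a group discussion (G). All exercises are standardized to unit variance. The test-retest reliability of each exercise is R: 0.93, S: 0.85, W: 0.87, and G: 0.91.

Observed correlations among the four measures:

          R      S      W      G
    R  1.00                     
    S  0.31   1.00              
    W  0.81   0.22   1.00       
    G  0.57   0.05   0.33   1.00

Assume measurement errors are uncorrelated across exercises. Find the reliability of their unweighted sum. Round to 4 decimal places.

0.9487

Var(R+S+W+G) = 4 + 2·[0.31 + 0.81 + 0.57 + 0.22 + 0.05 + 0.33] = 4 + 4.58 = 8.58.
Because errors are independent across components, Cov(Tᵢ,Tⱼ) = Cov(Xᵢ,Xⱼ); the off-diagonal part of the true-score variance is the same as above.
True-score variance = [0.93 + 0.85 + 0.87 + 0.91] + 4.58 = 3.56 + 4.58 = 8.14.
Reliability = 8.14 / 8.58 = 0.9487.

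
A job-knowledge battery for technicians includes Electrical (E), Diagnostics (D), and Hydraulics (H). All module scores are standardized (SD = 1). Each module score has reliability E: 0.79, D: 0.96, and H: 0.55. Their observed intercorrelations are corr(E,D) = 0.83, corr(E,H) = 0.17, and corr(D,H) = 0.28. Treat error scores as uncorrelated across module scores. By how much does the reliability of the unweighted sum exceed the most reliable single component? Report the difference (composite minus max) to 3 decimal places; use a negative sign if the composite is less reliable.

Var(sum) = 3 + 2.56 = 5.56; true-score variance = 2.3 + 2.56 = 4.86; composite reliability = 0.8741.
Max component reliability = 0.9600.
Difference = 0.8741 − 0.9600 = -0.086.

-0.086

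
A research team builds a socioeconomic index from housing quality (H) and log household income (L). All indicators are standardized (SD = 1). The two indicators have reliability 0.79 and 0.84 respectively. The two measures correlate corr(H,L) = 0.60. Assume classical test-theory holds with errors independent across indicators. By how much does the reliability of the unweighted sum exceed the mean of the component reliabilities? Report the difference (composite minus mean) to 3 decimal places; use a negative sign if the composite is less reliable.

Var(sum) = 2 + 1.2 = 3.2; true-score variance = 1.63 + 1.2 = 2.83; composite reliability = 0.8844.
Mean component reliability = 0.8150.
Difference = 0.8844 − 0.8150 = 0.069.

0.069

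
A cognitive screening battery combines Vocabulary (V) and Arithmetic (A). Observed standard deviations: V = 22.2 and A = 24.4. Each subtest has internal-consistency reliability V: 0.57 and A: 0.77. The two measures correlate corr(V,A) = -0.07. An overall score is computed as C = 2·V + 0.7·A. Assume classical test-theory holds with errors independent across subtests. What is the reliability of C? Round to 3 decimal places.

0.576

Var(C) = 2²·22.2² + 0.7²·24.4² + 2·[1.4·22.2·24.4·(-0.07)] = 2263.09 − 106.169 = 2156.92.
Because errors are independent across components, Cov(Tᵢ,Tⱼ) = Cov(Xᵢ,Xⱼ); the off-diagonal part of the true-score variance is the same as above.
True-score variance = [2²·22.2²·0.57 + 0.7²·24.4²·0.77] − 106.169 = 1348.3 − 106.169 = 1242.14.
Reliability = 1242.14 / 2156.92 = 0.576.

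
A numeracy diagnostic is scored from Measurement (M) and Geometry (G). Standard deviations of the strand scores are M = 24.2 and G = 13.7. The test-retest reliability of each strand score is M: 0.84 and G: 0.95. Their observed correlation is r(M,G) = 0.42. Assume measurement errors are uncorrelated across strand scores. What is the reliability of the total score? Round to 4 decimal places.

0.9020

Var(M+G) = 24.2² + 13.7² + 2·[24.2·13.7·0.42] = 773.33 + 278.494 = 1051.82.
Because errors are independent across components, Cov(Tᵢ,Tⱼ) = Cov(Xᵢ,Xⱼ); the off-diagonal part of the true-score variance is the same as above.
True-score variance = [24.2²·0.84 + 13.7²·0.95] + 278.494 = 670.243 + 278.494 = 948.737.
Reliability = 948.737 / 1051.82 = 0.9020.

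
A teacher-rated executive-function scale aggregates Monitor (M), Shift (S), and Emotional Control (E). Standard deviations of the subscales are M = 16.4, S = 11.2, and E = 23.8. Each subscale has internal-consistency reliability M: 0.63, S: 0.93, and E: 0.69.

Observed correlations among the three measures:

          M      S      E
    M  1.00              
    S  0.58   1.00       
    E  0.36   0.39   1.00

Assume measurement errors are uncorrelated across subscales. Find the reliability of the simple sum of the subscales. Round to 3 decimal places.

0.829

Var(M+S+E) = 16.4² + 11.2² + 23.8² + 2·[16.4·11.2·0.58 + 16.4·23.8·0.36 + 11.2·23.8·0.39] = 960.84 + 702.016 = 1662.86.
Because errors are independent across components, Cov(Tᵢ,Tⱼ) = Cov(Xᵢ,Xⱼ); the off-diagonal part of the true-score variance is the same as above.
True-score variance = [16.4²·0.63 + 11.2²·0.93 + 23.8²·0.69] + 702.016 = 676.948 + 702.016 = 1378.96.
Reliability = 1378.96 / 1662.86 = 0.829.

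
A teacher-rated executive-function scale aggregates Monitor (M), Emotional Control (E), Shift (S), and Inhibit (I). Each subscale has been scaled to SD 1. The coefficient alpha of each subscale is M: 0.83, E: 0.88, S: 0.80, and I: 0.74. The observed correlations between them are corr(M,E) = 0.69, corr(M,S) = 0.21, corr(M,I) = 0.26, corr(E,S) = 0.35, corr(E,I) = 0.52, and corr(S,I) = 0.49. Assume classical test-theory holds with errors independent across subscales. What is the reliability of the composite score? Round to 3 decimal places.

Var(M+E+S+I) = 4 + 2·[0.69 + 0.21 + 0.26 + 0.35 + 0.52 + 0.49] = 4 + 5.04 = 9.04.
Because errors are independent across components, Cov(Tᵢ,Tⱼ) = Cov(Xᵢ,Xⱼ); the off-diagonal part of the true-score variance is the same as above.
True-score variance = [0.83 + 0.88 + 0.80 + 0.74] + 5.04 = 3.25 + 5.04 = 8.29.
Reliability = 8.29 / 9.04 = 0.917.

0.917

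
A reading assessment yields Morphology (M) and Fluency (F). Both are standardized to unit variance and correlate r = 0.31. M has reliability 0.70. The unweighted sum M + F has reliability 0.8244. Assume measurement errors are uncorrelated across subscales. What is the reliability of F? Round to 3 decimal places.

Var(M+F) = 2 + 2·0.31 = 2.620.
True-score variance = ρ_M + ρ_F + 2·0.31, so 0.8244 = (0.70 + ρ_F + 0.62) / 2.620.
ρ_F = 0.8244·2.620 − 0.70 − 0.62 = 0.840.

0.840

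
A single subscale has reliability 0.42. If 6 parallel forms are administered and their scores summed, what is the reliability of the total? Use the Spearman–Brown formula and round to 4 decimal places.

0.8129

ρ_k = kρ / (1 + (k−1)ρ) = 6·0.42 / (1 + 5·0.42) = 2.520 / 3.100 = 0.8129.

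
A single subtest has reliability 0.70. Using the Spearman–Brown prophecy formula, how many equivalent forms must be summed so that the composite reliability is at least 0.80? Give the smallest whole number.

2

k ≥ ρ*(1−ρ₁)/(ρ₁(1−ρ*)) = 0.80·0.30 / (0.70·0.20) = 1.714.
Smallest integer k = 2.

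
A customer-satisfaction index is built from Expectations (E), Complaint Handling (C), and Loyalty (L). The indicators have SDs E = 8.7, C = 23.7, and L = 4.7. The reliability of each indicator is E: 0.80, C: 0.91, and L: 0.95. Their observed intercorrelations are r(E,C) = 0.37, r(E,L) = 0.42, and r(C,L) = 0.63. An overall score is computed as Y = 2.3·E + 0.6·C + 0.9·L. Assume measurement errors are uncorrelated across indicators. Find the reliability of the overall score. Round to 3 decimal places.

Var(Y) = 2.3²·8.7² + 0.6²·23.7² + 0.9²·4.7² + 2·[1.38·8.7·23.7·0.37 + 2.07·8.7·4.7·0.42 + 0.54·23.7·4.7·0.63] = 620.501 + 357.451 = 977.952.
Because errors are independent across components, Cov(Tᵢ,Tⱼ) = Cov(Xᵢ,Xⱼ); the off-diagonal part of the true-score variance is the same as above.
True-score variance = [2.3²·8.7²·0.80 + 0.6²·23.7²·0.91 + 0.9²·4.7²·0.95] + 357.451 = 521.328 + 357.451 = 878.778.
Reliability = 878.778 / 977.952 = 0.899.

0.899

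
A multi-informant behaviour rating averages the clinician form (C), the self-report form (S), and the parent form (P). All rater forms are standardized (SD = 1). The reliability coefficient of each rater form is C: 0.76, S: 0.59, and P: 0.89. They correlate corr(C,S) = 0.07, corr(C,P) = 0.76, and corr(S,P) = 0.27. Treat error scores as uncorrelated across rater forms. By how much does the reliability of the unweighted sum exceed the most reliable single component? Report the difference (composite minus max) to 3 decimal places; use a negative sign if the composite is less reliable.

-0.036

Var(sum) = 3 + 2.2 = 5.2; true-score variance = 2.24 + 2.2 = 4.44; composite reliability = 0.8538.
Max component reliability = 0.8900.
Difference = 0.8538 − 0.8900 = -0.036.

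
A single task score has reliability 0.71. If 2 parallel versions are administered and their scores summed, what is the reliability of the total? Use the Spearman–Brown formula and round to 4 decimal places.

0.8304

ρ_k = kρ / (1 + (k−1)ρ) = 2·0.71 / (1 + 1·0.71) = 1.420 / 1.710 = 0.8304.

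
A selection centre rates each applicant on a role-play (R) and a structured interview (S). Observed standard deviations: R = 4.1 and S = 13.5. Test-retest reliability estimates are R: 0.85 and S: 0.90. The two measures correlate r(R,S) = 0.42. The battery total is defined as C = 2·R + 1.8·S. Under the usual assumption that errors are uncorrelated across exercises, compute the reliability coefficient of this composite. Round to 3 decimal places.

Var(C) = 2²·4.1² + 1.8²·13.5² + 2·[3.6·4.1·13.5·0.42] = 657.73 + 167.378 = 825.108.
With uncorrelated errors the cross-covariances are all true-score covariance, so they carry over unchanged; only the diagonal terms shrink to ρᵢσᵢ².
True-score variance = [2²·4.1²·0.85 + 1.8²·13.5²·0.90] + 167.378 = 588.595 + 167.378 = 755.973.
Reliability = 755.973 / 825.108 = 0.916.

0.916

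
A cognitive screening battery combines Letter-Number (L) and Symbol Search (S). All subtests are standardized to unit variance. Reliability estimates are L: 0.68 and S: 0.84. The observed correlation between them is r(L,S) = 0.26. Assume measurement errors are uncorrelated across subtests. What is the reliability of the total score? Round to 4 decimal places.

0.8095

Var(L+S) = 2 + 2·[0.26] = 2 + 0.52 = 2.52.
With uncorrelated errors the cross-covariances are all true-score covariance, so they carry over unchanged; only the diagonal terms shrink to ρᵢσᵢ².
True-score variance = [0.68 + 0.84] + 0.52 = 1.52 + 0.52 = 2.04.
Reliability = 2.04 / 2.52 = 0.8095.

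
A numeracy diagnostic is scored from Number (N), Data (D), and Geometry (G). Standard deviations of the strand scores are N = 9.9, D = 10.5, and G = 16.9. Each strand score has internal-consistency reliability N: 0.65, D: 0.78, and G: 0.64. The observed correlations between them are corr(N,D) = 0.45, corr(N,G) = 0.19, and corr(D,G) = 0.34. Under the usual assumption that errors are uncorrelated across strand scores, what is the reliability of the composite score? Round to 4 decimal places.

0.7909

Var(N+D+G) = 9.9² + 10.5² + 16.9² + 2·[9.9·10.5·0.45 + 9.9·16.9·0.19 + 10.5·16.9·0.34] = 493.87 + 277.799 = 771.669.
Because errors are independent across components, Cov(Tᵢ,Tⱼ) = Cov(Xᵢ,Xⱼ); the off-diagonal part of the true-score variance is the same as above.
True-score variance = [9.9²·0.65 + 10.5²·0.78 + 16.9²·0.64] + 277.799 = 332.492 + 277.799 = 610.291.
Reliability = 610.291 / 771.669 = 0.7909.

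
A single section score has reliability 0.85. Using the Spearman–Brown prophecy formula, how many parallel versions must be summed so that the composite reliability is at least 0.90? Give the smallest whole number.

2

k ≥ ρ*(1−ρ₁)/(ρ₁(1−ρ*)) = 0.90·0.15 / (0.85·0.10) = 1.588.
Smallest integer k = 2.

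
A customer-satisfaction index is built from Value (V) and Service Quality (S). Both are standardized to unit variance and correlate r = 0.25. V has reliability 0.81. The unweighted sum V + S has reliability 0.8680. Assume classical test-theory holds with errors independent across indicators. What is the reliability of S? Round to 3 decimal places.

Var(V+S) = 2 + 2·0.25 = 2.500.
True-score variance = ρ_V + ρ_S + 2·0.25, so 0.8680 = (0.81 + ρ_S + 0.50) / 2.500.
ρ_S = 0.8680·2.500 − 0.81 − 0.50 = 0.860.

0.860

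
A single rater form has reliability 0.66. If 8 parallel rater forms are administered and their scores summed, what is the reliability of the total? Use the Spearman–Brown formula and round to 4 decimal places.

ρ_k = kρ / (1 + (k−1)ρ) = 8·0.66 / (1 + 7·0.66) = 5.280 / 5.620 = 0.9395.

0.9395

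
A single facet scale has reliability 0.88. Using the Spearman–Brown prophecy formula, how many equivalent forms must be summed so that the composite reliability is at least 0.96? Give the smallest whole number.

k ≥ ρ*(1−ρ₁)/(ρ₁(1−ρ*)) = 0.96·0.12 / (0.88·0.04) = 3.273.
Smallest integer k = 4.

4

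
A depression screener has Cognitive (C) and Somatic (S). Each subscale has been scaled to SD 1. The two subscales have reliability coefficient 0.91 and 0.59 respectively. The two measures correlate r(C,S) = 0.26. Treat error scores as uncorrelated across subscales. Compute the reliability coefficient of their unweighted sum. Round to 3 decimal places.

Var(C+S) = 2 + 2·[0.26] = 2 + 0.52 = 2.52.
With uncorrelated errors the cross-covariances are all true-score covariance, so they carry over unchanged; only the diagonal terms shrink to ρᵢσᵢ².
True-score variance = [0.91 + 0.59] + 0.52 = 1.5 + 0.52 = 2.02.
Reliability = 2.02 / 2.52 = 0.802.

0.802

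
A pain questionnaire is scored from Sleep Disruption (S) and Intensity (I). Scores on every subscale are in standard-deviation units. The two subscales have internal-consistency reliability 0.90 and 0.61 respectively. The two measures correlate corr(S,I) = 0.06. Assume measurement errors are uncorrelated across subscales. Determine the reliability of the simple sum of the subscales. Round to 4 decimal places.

Var(S+I) = 2 + 2·[0.06] = 2 + 0.12 = 2.12.
Under uncorrelated errors the observed covariances equal the true-score covariances, so only the own-variance terms attenuate.
True-score variance = [0.90 + 0.61] + 0.12 = 1.51 + 0.12 = 1.63.
Reliability = 1.63 / 2.12 = 0.7689.

0.7689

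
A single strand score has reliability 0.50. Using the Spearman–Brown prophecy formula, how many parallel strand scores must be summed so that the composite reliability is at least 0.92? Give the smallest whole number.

12

k ≥ ρ*(1−ρ₁)/(ρ₁(1−ρ*)) = 0.92·0.50 / (0.50·0.08) = 11.500.
Smallest integer k = 12.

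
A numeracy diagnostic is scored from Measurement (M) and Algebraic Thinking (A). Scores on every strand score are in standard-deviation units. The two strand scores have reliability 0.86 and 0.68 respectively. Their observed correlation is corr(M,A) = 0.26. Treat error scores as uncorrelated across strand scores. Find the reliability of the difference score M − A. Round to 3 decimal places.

Var(M−A) = 1 + 1 − 2·0.26 = 2 − 0.52 = 1.48.
With uncorrelated errors the cross-covariances are all true-score covariance, so they carry over unchanged; only the diagonal terms shrink to ρᵢσᵢ².
True-score variance = [0.86 + 0.68] − 0.52 = 1.54 − 0.52 = 1.02.
Reliability = 1.02 / 1.48 = 0.689.

0.689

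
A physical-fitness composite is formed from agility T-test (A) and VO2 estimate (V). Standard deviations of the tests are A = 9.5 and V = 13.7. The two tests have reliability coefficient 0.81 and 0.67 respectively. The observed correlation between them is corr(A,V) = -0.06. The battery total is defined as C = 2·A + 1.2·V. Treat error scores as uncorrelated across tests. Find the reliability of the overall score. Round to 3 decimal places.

Var(C) = 2²·9.5² + 1.2²·13.7² + 2·[2.4·9.5·13.7·(-0.06)] = 631.274 − 37.4832 = 593.79.
Under uncorrelated errors the observed covariances equal the true-score covariances, so only the own-variance terms attenuate.
True-score variance = [2²·9.5²·0.81 + 1.2²·13.7²·0.67] − 37.4832 = 473.493 − 37.4832 = 436.01.
Reliability = 436.01 / 593.79 = 0.734.

0.734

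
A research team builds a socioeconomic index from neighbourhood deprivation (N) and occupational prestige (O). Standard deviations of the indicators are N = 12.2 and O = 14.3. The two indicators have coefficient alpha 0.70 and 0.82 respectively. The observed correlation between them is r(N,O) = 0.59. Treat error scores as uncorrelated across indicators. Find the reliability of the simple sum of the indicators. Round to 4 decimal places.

0.8543

Var(N+O) = 12.2² + 14.3² + 2·[12.2·14.3·0.59] = 353.33 + 205.863 = 559.193.
Because errors are independent across components, Cov(Tᵢ,Tⱼ) = Cov(Xᵢ,Xⱼ); the off-diagonal part of the true-score variance is the same as above.
True-score variance = [12.2²·0.70 + 14.3²·0.82] + 205.863 = 271.87 + 205.863 = 477.733.
Reliability = 477.733 / 559.193 = 0.8543.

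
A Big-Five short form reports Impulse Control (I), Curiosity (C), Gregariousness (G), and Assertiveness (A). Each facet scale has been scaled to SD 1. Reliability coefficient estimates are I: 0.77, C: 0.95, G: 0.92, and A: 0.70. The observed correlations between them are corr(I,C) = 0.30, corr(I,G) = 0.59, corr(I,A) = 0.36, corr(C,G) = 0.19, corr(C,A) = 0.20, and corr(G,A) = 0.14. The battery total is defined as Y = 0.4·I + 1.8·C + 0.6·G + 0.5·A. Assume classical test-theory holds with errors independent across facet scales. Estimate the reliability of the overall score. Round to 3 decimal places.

0.947

Var(Y) = 0.4² + 1.8² + 0.6² + 0.5² + 2·[0.72·0.30 + 0.24·0.59 + 0.2·0.36 + 1.08·0.19 + 0.9·0.20 + 0.3·0.14] = 4.01 + 1.7136 = 5.7236.
Because errors are independent across components, Cov(Tᵢ,Tⱼ) = Cov(Xᵢ,Xⱼ); the off-diagonal part of the true-score variance is the same as above.
True-score variance = [0.4²·0.77 + 1.8²·0.95 + 0.6²·0.92 + 0.5²·0.70] + 1.7136 = 3.7074 + 1.7136 = 5.421.
Reliability = 5.421 / 5.7236 = 0.947.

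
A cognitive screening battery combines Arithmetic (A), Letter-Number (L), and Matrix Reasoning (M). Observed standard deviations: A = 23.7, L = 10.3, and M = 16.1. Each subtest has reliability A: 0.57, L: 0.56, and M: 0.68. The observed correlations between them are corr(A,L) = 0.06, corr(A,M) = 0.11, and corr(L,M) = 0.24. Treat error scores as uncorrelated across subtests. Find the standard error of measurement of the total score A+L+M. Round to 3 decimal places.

Var(total) = 926.99 + 192.837 = 1119.83.
True-score variance = 555.837 + 192.837 = 748.673, so reliability = 0.6686.
Error variance = 1119.83 − 748.673 = 371.154; SEM = √371.154 = 19.265.

19.265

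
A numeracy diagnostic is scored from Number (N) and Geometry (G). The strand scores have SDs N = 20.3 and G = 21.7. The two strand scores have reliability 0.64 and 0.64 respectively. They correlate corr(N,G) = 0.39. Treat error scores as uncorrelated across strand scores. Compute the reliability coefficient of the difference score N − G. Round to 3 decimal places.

0.411

Var(N−G) = 20.3² + 21.7² − 2·20.3·21.7·0.39 = 882.98 − 343.598 = 539.382.
Because errors are independent across components, Cov(Tᵢ,Tⱼ) = Cov(Xᵢ,Xⱼ); the off-diagonal part of the true-score variance is the same as above.
True-score variance = [20.3²·0.64 + 21.7²·0.64] − 343.598 = 565.107 − 343.598 = 221.509.
Reliability = 221.509 / 539.382 = 0.411.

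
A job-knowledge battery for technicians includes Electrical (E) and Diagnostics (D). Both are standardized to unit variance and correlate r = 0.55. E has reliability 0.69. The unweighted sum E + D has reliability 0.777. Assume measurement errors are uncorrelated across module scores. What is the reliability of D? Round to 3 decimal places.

Var(E+D) = 2 + 2·0.55 = 3.100.
True-score variance = ρ_E + ρ_D + 2·0.55, so 0.777 = (0.69 + ρ_D + 1.10) / 3.100.
ρ_D = 0.777·3.100 − 0.69 − 1.10 = 0.619.

0.619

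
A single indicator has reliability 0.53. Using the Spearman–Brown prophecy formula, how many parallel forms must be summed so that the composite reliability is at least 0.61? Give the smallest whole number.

k ≥ ρ*(1−ρ₁)/(ρ₁(1−ρ*)) = 0.61·0.47 / (0.53·0.39) = 1.387.
Smallest integer k = 2.

2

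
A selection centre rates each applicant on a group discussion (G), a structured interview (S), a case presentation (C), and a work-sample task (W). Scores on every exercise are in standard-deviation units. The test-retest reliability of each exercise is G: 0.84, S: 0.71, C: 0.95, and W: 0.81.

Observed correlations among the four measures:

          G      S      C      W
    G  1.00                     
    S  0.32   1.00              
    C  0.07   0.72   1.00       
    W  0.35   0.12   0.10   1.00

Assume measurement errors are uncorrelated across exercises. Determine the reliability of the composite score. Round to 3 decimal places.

Var(G+S+C+W) = 4 + 2·[0.32 + 0.07 + 0.35 + 0.72 + 0.12 + 0.10] = 4 + 3.36 = 7.36.
Because errors are independent across components, Cov(Tᵢ,Tⱼ) = Cov(Xᵢ,Xⱼ); the off-diagonal part of the true-score variance is the same as above.
True-score variance = [0.84 + 0.71 + 0.95 + 0.81] + 3.36 = 3.31 + 3.36 = 6.67.
Reliability = 6.67 / 7.36 = 0.906.

0.906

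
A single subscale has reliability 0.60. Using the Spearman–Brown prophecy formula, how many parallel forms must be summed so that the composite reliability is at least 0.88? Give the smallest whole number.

5

k ≥ ρ*(1−ρ₁)/(ρ₁(1−ρ*)) = 0.88·0.40 / (0.60·0.12) = 4.889.
Smallest integer k = 5.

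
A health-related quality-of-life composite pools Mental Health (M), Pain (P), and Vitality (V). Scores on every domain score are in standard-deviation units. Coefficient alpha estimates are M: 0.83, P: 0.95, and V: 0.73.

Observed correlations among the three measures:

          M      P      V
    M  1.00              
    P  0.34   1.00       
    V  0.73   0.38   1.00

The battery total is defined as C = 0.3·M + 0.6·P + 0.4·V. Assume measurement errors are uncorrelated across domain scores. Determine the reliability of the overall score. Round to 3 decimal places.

0.930

Var(C) = 0.3² + 0.6² + 0.4² + 2·[0.18·0.34 + 0.12·0.73 + 0.24·0.38] = 0.61 + 0.48 = 1.09.
With uncorrelated errors the cross-covariances are all true-score covariance, so they carry over unchanged; only the diagonal terms shrink to ρᵢσᵢ².
True-score variance = [0.3²·0.83 + 0.6²·0.95 + 0.4²·0.73] + 0.48 = 0.5335 + 0.48 = 1.0135.
Reliability = 1.0135 / 1.09 = 0.930.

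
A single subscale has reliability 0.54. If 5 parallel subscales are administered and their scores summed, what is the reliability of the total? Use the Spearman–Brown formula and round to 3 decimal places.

ρ_k = kρ / (1 + (k−1)ρ) = 5·0.54 / (1 + 4·0.54) = 2.700 / 3.160 = 0.854.

0.854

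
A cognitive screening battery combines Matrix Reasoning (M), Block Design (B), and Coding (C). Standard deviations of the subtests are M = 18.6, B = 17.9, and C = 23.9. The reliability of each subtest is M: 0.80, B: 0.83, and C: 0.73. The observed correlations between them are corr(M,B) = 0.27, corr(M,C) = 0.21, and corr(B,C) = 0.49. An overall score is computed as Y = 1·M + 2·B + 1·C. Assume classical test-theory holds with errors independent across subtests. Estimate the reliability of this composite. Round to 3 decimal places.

Var(Y) = 18.6² + 2²·17.9² + 23.9² + 2·[2·18.6·17.9·0.27 + 18.6·23.9·0.21 + 2·17.9·23.9·0.49] = 2198.81 + 1384.79 = 3583.6.
Because errors are independent across components, Cov(Tᵢ,Tⱼ) = Cov(Xᵢ,Xⱼ); the off-diagonal part of the true-score variance is the same as above.
True-score variance = [18.6²·0.80 + 2²·17.9²·0.83 + 23.9²·0.73] + 1384.79 = 1757.51 + 1384.79 = 3142.3.
Reliability = 3142.3 / 3583.6 = 0.877.

0.877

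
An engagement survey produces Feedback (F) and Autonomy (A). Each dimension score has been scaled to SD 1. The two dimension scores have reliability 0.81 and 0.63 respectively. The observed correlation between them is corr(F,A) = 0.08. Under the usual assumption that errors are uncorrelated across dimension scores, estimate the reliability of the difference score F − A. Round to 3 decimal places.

0.696

Var(F−A) = 1 + 1 − 2·0.08 = 2 − 0.16 = 1.84.
With uncorrelated errors the cross-covariances are all true-score covariance, so they carry over unchanged; only the diagonal terms shrink to ρᵢσᵢ².
True-score variance = [0.81 + 0.63] − 0.16 = 1.44 − 0.16 = 1.28.
Reliability = 1.28 / 1.84 = 0.696.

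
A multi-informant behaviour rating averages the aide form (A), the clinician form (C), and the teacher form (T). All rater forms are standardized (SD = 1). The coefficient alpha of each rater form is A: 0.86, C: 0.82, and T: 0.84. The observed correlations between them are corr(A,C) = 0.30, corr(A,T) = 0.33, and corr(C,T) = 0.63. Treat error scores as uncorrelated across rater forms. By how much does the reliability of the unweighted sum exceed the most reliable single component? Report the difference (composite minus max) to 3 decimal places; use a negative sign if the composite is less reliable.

0.053

Var(sum) = 3 + 2.52 = 5.52; true-score variance = 2.52 + 2.52 = 5.04; composite reliability = 0.9130.
Max component reliability = 0.8600.
Difference = 0.9130 − 0.8600 = 0.053.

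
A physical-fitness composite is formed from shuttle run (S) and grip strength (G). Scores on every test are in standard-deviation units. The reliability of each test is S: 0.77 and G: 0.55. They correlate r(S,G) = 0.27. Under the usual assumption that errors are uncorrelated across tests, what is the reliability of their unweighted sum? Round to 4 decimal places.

0.7323

Var(S+G) = 2 + 2·[0.27] = 2 + 0.54 = 2.54.
Under uncorrelated errors the observed covariances equal the true-score covariances, so only the own-variance terms attenuate.
True-score variance = [0.77 + 0.55] + 0.54 = 1.32 + 0.54 = 1.86.
Reliability = 1.86 / 2.54 = 0.7323.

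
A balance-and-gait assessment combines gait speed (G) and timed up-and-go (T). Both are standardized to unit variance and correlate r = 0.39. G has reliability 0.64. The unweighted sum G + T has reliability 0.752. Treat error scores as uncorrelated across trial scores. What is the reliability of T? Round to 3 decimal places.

Var(G+T) = 2 + 2·0.39 = 2.780.
True-score variance = ρ_G + ρ_T + 2·0.39, so 0.752 = (0.64 + ρ_T + 0.78) / 2.780.
ρ_T = 0.752·2.780 − 0.64 − 0.78 = 0.671.

0.671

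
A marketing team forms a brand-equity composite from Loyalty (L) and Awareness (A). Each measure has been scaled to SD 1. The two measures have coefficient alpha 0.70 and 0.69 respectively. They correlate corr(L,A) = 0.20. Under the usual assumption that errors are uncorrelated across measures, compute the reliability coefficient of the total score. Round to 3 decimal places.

Var(L+A) = 2 + 2·[0.20] = 2 + 0.4 = 2.4.
With uncorrelated errors the cross-covariances are all true-score covariance, so they carry over unchanged; only the diagonal terms shrink to ρᵢσᵢ².
True-score variance = [0.70 + 0.69] + 0.4 = 1.39 + 0.4 = 1.79.
Reliability = 1.79 / 2.4 = 0.746.

0.746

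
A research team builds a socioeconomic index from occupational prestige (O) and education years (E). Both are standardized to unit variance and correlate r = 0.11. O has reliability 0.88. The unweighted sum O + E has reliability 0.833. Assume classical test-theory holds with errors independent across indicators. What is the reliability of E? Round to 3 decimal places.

0.749

Var(O+E) = 2 + 2·0.11 = 2.220.
True-score variance = ρ_O + ρ_E + 2·0.11, so 0.833 = (0.88 + ρ_E + 0.22) / 2.220.
ρ_E = 0.833·2.220 − 0.88 − 0.22 = 0.749.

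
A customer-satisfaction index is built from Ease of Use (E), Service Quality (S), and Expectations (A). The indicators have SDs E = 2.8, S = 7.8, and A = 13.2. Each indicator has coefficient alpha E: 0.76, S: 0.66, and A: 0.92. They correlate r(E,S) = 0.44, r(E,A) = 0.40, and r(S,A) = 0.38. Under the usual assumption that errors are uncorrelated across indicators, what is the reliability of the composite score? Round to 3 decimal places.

0.901

Var(E+S+A) = 2.8² + 7.8² + 13.2² + 2·[2.8·7.8·0.44 + 2.8·13.2·0.40 + 7.8·13.2·0.38] = 242.92 + 127.037 = 369.957.
Under uncorrelated errors the observed covariances equal the true-score covariances, so only the own-variance terms attenuate.
True-score variance = [2.8²·0.76 + 7.8²·0.66 + 13.2²·0.92] + 127.037 = 206.414 + 127.037 = 333.45.
Reliability = 333.45 / 369.957 = 0.901.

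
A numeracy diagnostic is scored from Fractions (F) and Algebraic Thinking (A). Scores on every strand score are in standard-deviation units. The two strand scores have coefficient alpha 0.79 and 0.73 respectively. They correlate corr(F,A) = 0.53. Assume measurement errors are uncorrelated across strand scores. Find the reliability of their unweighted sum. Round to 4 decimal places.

0.8431

Var(F+A) = 2 + 2·[0.53] = 2 + 1.06 = 3.06.
With uncorrelated errors the cross-covariances are all true-score covariance, so they carry over unchanged; only the diagonal terms shrink to ρᵢσᵢ².
True-score variance = [0.79 + 0.73] + 1.06 = 1.52 + 1.06 = 2.58.
Reliability = 2.58 / 3.06 = 0.8431.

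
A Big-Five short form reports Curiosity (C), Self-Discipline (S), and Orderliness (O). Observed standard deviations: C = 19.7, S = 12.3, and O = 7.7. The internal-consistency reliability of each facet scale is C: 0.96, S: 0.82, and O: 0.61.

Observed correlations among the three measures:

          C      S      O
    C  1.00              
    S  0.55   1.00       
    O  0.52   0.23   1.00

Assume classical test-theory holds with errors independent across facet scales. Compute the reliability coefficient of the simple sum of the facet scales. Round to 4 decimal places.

Var(C+S+O) = 19.7² + 12.3² + 7.7² + 2·[19.7·12.3·0.55 + 19.7·7.7·0.52 + 12.3·7.7·0.23] = 598.67 + 467.865 = 1066.54.
With uncorrelated errors the cross-covariances are all true-score covariance, so they carry over unchanged; only the diagonal terms shrink to ρᵢσᵢ².
True-score variance = [19.7²·0.96 + 12.3²·0.82 + 7.7²·0.61] + 467.865 = 532.791 + 467.865 = 1000.66.
Reliability = 1000.66 / 1066.54 = 0.9382.

0.9382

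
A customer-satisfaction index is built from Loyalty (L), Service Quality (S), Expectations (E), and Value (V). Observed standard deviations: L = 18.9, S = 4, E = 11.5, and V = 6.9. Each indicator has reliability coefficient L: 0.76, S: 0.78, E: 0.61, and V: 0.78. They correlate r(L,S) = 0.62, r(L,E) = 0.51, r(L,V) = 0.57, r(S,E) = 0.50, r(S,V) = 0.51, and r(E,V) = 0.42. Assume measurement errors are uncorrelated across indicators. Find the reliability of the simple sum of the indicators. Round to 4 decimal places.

0.8693

Var(L+S+E+V) = 18.9² + 4² + 11.5² + 6.9² + 2·[18.9·4·0.62 + 18.9·11.5·0.51 + 18.9·6.9·0.57 + 4·11.5·0.50 + 4·6.9·0.51 + 11.5·6.9·0.42] = 553.07 + 604.914 = 1157.98.
With uncorrelated errors the cross-covariances are all true-score covariance, so they carry over unchanged; only the diagonal terms shrink to ρᵢσᵢ².
True-score variance = [18.9²·0.76 + 4²·0.78 + 11.5²·0.61 + 6.9²·0.78] + 604.914 = 401.768 + 604.914 = 1006.68.
Reliability = 1006.68 / 1157.98 = 0.8693.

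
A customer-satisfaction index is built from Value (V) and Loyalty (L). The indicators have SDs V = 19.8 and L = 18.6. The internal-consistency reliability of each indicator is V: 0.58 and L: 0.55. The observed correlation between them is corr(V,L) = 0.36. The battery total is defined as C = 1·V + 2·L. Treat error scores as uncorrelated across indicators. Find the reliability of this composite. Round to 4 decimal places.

0.6586

Var(C) = 19.8² + 2²·18.6² + 2·[2·19.8·18.6·0.36] = 1775.88 + 530.323 = 2306.2.
With uncorrelated errors the cross-covariances are all true-score covariance, so they carry over unchanged; only the diagonal terms shrink to ρᵢσᵢ².
True-score variance = [19.8²·0.58 + 2²·18.6²·0.55] + 530.323 = 988.495 + 530.323 = 1518.82.
Reliability = 1518.82 / 2306.2 = 0.6586.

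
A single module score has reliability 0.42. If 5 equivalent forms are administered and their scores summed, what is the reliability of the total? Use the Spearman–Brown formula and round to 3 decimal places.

ρ_k = kρ / (1 + (k−1)ρ) = 5·0.42 / (1 + 4·0.42) = 2.100 / 2.680 = 0.784.

0.784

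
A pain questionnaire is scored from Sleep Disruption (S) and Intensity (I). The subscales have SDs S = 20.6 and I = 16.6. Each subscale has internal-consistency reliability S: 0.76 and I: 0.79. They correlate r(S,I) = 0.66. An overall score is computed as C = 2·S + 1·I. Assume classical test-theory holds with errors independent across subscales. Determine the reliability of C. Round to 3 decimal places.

0.838

Var(C) = 2²·20.6² + 16.6² + 2·[2·20.6·16.6·0.66] = 1973 + 902.774 = 2875.77.
With uncorrelated errors the cross-covariances are all true-score covariance, so they carry over unchanged; only the diagonal terms shrink to ρᵢσᵢ².
True-score variance = [2²·20.6²·0.76 + 16.6²·0.79] + 902.774 = 1507.75 + 902.774 = 2410.52.
Reliability = 2410.52 / 2875.77 = 0.838.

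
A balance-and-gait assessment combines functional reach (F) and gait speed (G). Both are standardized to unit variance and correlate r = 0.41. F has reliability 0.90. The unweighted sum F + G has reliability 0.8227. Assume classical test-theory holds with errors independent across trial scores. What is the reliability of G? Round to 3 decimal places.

Var(F+G) = 2 + 2·0.41 = 2.820.
True-score variance = ρ_F + ρ_G + 2·0.41, so 0.8227 = (0.90 + ρ_G + 0.82) / 2.820.
ρ_G = 0.8227·2.820 − 0.90 − 0.82 = 0.600.

0.600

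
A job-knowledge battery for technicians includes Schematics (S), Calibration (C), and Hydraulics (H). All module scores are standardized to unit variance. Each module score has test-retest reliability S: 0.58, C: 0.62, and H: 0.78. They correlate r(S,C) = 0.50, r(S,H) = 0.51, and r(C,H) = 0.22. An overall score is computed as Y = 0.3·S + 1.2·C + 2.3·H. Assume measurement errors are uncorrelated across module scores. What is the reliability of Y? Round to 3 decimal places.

0.808

Var(Y) = 0.3² + 1.2² + 2.3² + 2·[0.36·0.50 + 0.69·0.51 + 2.76·0.22] = 6.82 + 2.2782 = 9.0982.
Under uncorrelated errors the observed covariances equal the true-score covariances, so only the own-variance terms attenuate.
True-score variance = [0.3²·0.58 + 1.2²·0.62 + 2.3²·0.78] + 2.2782 = 5.0712 + 2.2782 = 7.3494.
Reliability = 7.3494 / 9.0982 = 0.808.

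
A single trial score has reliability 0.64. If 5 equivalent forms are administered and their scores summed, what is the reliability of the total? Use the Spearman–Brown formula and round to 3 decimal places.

ρ_k = kρ / (1 + (k−1)ρ) = 5·0.64 / (1 + 4·0.64) = 3.200 / 3.560 = 0.899.

0.899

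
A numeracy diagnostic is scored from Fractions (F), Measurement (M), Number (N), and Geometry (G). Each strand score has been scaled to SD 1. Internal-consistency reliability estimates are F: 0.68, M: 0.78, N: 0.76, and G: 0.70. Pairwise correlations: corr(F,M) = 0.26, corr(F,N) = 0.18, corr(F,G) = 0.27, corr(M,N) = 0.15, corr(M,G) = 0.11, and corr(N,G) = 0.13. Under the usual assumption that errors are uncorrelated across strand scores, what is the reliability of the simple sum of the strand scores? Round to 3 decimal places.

0.826

Var(F+M+N+G) = 4 + 2·[0.26 + 0.18 + 0.27 + 0.15 + 0.11 + 0.13] = 4 + 2.2 = 6.2.
Under uncorrelated errors the observed covariances equal the true-score covariances, so only the own-variance terms attenuate.
True-score variance = [0.68 + 0.78 + 0.76 + 0.70] + 2.2 = 2.92 + 2.2 = 5.12.
Reliability = 5.12 / 6.2 = 0.826.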